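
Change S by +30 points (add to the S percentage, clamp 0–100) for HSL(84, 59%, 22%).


Original S = 59%
Adjustment = +30 percentage points
New S = 59 + (30) = 89
Clamp to [0, 100] → 89
= HSL(84°, 89%, 22%)


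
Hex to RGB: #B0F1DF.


B0 → 176 (R)
F1 → 241 (G)
DF → 223 (B)
= RGB(176, 241, 223)


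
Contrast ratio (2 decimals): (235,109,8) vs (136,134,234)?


Linearize each sRGB channel c=v/255: c/12.92 if c ≤ 0.04045 else ((c+0.055)/1.055)^2.4
L = 0.2126×R_lin + 0.7152×G_lin + 0.0722×B_lin
Color 1 (235,109,8):
  R=235: 235/255≈0.9216 > 0.04045 → ((0.9216+0.055)/1.055)^2.4 ≈ 0.83077
  G=109: 109/255≈0.4275 > 0.04045 → ((0.4275+0.055)/1.055)^2.4 ≈ 0.15293
  B=8: 8/255≈0.0314 ≤ 0.04045 → 0.0314/12.92 ≈ 0.00243
  L1 = 0.2126×0.83077 + 0.7152×0.15293 + 0.0722×0.00243 ≈ 0.28617
Color 2 (136,134,234):
  R=136: 136/255≈0.5333 > 0.04045 → ((0.5333+0.055)/1.055)^2.4 ≈ 0.24620
  G=134: 134/255≈0.5255 > 0.04045 → ((0.5255+0.055)/1.055)^2.4 ≈ 0.23840
  B=234: 234/255≈0.9176 > 0.04045 → ((0.9176+0.055)/1.055)^2.4 ≈ 0.82279
  L2 = 0.2126×0.24620 + 0.7152×0.23840 + 0.0722×0.82279 ≈ 0.28225
Lighter = 0.28617, Darker = 0.28225
Ratio = (L_lighter + 0.05) / (L_darker + 0.05)
Ratio = (0.28617 + 0.05) / (0.28225 + 0.05) = 0.33617 / 0.33225 ≈ 1.0118
Ratio ≈ 1.01:1


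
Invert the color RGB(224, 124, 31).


Invert: (255-R, 255-G, 255-B)
R: 255-224 = 31
G: 255-124 = 131
B: 255-31 = 224
= RGB(31, 131, 224)


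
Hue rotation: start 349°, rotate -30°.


New hue = (H + rotation) mod 360
New hue = (349 -30) mod 360
= 319 mod 360
= 319°


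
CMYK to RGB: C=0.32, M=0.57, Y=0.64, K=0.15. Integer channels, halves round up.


R = 255 × (1-C) × (1-K) = 255 × 0.68 × 0.85 = 147.39 → 147
G = 255 × (1-M) × (1-K) = 255 × 0.43 × 0.85 = 93.2025 → 93
B = 255 × (1-Y) × (1-K) = 255 × 0.36 × 0.85 = 78.03 → 78
= RGB(147, 93, 78)


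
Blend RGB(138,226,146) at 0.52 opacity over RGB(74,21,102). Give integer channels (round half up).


C = α×F + (1-α)×B, with 1-α = 0.48
R: 0.52×138 + 0.48×74 = 71.76 + 35.52 = 107.28 → 107
G: 0.52×226 + 0.48×21 = 117.52 + 10.08 = 127.60 → 128
B: 0.52×146 + 0.48×102 = 75.92 + 48.96 = 124.88 → 125
= RGB(107, 128, 125)


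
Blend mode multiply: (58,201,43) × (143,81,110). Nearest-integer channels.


Multiply: C = A×B/255, rounded to nearest integer
R: 58×143/255 = 8294/255 ≈ 32.525 → 33
G: 201×81/255 = 16281/255 ≈ 63.847 → 64
B: 43×110/255 = 4730/255 ≈ 18.549 → 19
= RGB(33, 64, 19)


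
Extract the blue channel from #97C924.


Color: #97C924
R = 97 = 151
G = C9 = 201
B = 24 = 36
Blue = 36


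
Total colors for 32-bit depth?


Colors = 2^bits = 2^32
= 4,294,967,296 colors


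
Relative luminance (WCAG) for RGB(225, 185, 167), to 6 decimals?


Linearize each channel (sRGB transfer function): c = v/255; c_lin = c/12.92 if c ≤ 0.04045, else ((c+0.055)/1.055)^2.4
  R: 225/255 ≈ 0.882353 > 0.04045 → ((0.882353+0.055)/1.055)^2.4 ≈ 0.752942
  G: 185/255 ≈ 0.725490 > 0.04045 → ((0.725490+0.055)/1.055)^2.4 ≈ 0.485150
  B: 167/255 ≈ 0.654902 > 0.04045 → ((0.654902+0.055)/1.055)^2.4 ≈ 0.386429
R_lin = 0.752942, G_lin = 0.485150, B_lin = 0.386429
L = 0.2126×R + 0.7152×G + 0.0722×B
L = 0.2126×0.752942 + 0.7152×0.485150 + 0.0722×0.386429
L ≈ 0.534955


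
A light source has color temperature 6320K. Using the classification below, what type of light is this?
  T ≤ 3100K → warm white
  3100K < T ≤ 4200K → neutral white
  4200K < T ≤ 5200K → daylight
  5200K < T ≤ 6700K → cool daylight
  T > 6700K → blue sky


Temperature: 6320K
5200K < 6320K ≤ 6700K → cool daylight
Classification: cool daylight


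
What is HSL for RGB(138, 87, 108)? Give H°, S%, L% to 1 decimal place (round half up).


Normalize: R'=138/255≈0.5412, G'=87/255≈0.3412, B'=108/255≈0.4235
Max=138/255, Min=87/255, Δ=Max-Min=51/255
L = (Max+Min)/2 = (138+87)/510 = 225/510 = 0.44117… → L = 44.1%
L ≤ 0.5 → S = Δ/(Max+Min) = 51/(138+87) = 51/225 = 0.22666… → S = 22.7%
(the 1/255 factors cancel in S and H, so raw channel differences can be used)
Max is R' → H = 60 × (((G-B)/Δ) mod 6) = 60 × (((87-108)/51) mod 6)
  (-21)/51 = -0.4117…; negative, so add 6 → 5.5882…
  H = 60 × 5.5882… = 335.294…° → H = 335.3°
= HSL(335.3°, 22.7%, 44.1%)


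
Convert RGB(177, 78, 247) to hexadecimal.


R = 177 → B1 (hex)
G = 78 → 4E (hex)
B = 247 → F7 (hex)
Hex = #B14EF7


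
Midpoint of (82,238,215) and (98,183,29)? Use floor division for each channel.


Midpoint: each channel = ⌊(C₁+C₂)/2⌋
R: ⌊(82+98)/2⌋ = 90
G: ⌊(238+183)/2⌋ = 210
B: ⌊(215+29)/2⌋ = 122
= RGB(90, 210, 122)


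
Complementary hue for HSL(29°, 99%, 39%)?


Complement = opposite side of color wheel = hue + 180°
H' = (29 + 180) mod 360 = 209°
S and L unchanged.
= HSL(209°, 99%, 39%)


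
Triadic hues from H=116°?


Triadic: equally spaced at 120° intervals
H1 = 116°
H2 = (116 + 120) mod 360 = 236°
H3 = (116 + 240) mod 360 = 356°
Triadic = 116°, 236°, 356°


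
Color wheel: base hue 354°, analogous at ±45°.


Base hue: 354°
Left analog: (354 - 45) mod 360 = 309°
Right analog: (354 + 45) mod 360 = 39°
Analogous hues = 309° and 39°


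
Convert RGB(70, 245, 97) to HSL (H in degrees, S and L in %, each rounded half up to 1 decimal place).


Normalize: R'=70/255≈0.2745, G'=245/255≈0.9608, B'=97/255≈0.3804
Max=245/255, Min=70/255, Δ=Max-Min=175/255
L = (Max+Min)/2 = (245+70)/510 = 315/510 = 0.61764… → L = 61.8%
L > 0.5 → S = Δ/(2-Max-Min) = 175/(510-245-70) = 175/195 = 0.89743… → S = 89.7%
(the 1/255 factors cancel in S and H, so raw channel differences can be used)
Max is G' → H = 60 × ((B-R)/Δ + 2) = 60 × ((97-70)/175 + 2)
  27/175 + 2 = 0.1542… + 2 = 2.1542…
  H = 60 × 2.1542… = 129.257…° → H = 129.3°
= HSL(129.3°, 89.7%, 61.8%)


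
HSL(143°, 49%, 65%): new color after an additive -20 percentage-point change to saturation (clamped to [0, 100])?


Original S = 49%
Adjustment = -20 percentage points
New S = 49 + (-20) = 29
Clamp to [0, 100] → 29
= HSL(143°, 29%, 65%)


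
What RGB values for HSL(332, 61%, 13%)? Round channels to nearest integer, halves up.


H=332°, S=0.61, L=0.13
C = (1-|2L-1|)×S = (1-|-0.74|)×0.61 = 0.1586
H' = H/60 = 332/60 ≈ 5.5333; X = C×(1-|H' mod 2 - 1|) ≈ 0.0740
m = L - C/2 = 0.13 - 0.0793 = 0.0507
Sector ⌊H'⌋ = 5 → (R',G',B') = (0.1586, 0.0, ≈0.0740)
RGB = ((R'+m)×255, (G'+m)×255, (B'+m)×255) = (53.3715, 12.9285, 31.8019)
Round half up → RGB(53, 13, 32)


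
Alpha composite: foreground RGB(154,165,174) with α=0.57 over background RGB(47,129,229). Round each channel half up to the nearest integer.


C = α×F + (1-α)×B, with 1-α = 0.43
R: 0.57×154 + 0.43×47 = 87.78 + 20.21 = 107.99 → 108
G: 0.57×165 + 0.43×129 = 94.05 + 55.47 = 149.52 → 150
B: 0.57×174 + 0.43×229 = 99.18 + 98.47 = 197.65 → 198
= RGB(108, 150, 198)


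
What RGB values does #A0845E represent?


A0 → 160 (R)
84 → 132 (G)
5E → 94 (B)
= RGB(160, 132, 94)


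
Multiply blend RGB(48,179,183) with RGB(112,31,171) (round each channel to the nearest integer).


Multiply: C = A×B/255, rounded to nearest integer
R: 48×112/255 = 5376/255 ≈ 21.082 → 21
G: 179×31/255 = 5549/255 ≈ 21.761 → 22
B: 183×171/255 = 31293/255 ≈ 122.718 → 123
= RGB(21, 22, 123)


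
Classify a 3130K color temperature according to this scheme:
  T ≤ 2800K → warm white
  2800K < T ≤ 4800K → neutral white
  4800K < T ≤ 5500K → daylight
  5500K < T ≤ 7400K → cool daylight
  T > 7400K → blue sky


Temperature: 3130K
2800K < 3130K ≤ 4800K → neutral white
Classification: neutral white


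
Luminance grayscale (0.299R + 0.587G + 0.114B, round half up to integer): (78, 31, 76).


Gray = 0.299×R + 0.587×G + 0.114×B
Gray = 0.299×78 + 0.587×31 + 0.114×76
Gray = 23.322 + 18.197 + 8.664
Gray = 50.183 → round half up → 50
Gray = 50


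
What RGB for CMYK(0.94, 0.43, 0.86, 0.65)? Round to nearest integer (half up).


R = 255 × (1-C) × (1-K) = 255 × 0.06 × 0.35 = 5.355 → 5
G = 255 × (1-M) × (1-K) = 255 × 0.57 × 0.35 = 50.8725 → 51
B = 255 × (1-Y) × (1-K) = 255 × 0.14 × 0.35 = 12.495 → 12
= RGB(5, 51, 12)


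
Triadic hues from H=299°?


Triadic: equally spaced at 120° intervals
H1 = 299°
H2 = (299 + 120) mod 360 = 59°
H3 = (299 + 240) mod 360 = 179°
Triadic = 299°, 59°, 179°


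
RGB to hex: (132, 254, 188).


R = 132 → 84 (hex)
G = 254 → FE (hex)
B = 188 → BC (hex)
Hex = #84FEBC


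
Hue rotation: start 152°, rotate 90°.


New hue = (H + rotation) mod 360
New hue = (152 + 90) mod 360
= 242 mod 360
= 242°


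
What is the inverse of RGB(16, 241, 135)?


Invert: (255-R, 255-G, 255-B)
R: 255-16 = 239
G: 255-241 = 14
B: 255-135 = 120
= RGB(239, 14, 120)


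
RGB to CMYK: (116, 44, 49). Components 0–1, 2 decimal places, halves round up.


R'=116/255≈0.4549, G'=44/255≈0.1725, B'=49/255≈0.1922
K = 1 - max(R',G',B') = 1 - 116/255 = 139/255 = 0.54509… → 0.55
(1-R'-K)/(1-K) simplifies to (max-R)/max with max = 116:
C = (116-116)/116 = 0/116 = 0 → 0.00
M = (116-44)/116 = 72/116 = 0.62068… → 0.62
Y = (116-49)/116 = 67/116 = 0.57758… → 0.58
= CMYK(0.00, 0.62, 0.58, 0.55)


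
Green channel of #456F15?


Color: #456F15
R = 45 = 69
G = 6F = 111
B = 15 = 21
Green = 111


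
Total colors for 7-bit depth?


Colors = 2^bits = 2^7
= 128 colors


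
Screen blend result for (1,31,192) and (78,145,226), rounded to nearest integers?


Screen: C = 255 - (255-A)×(255-B)/255, rounded to nearest integer
R: 255 - (255-1)×(255-78)/255 = 255 - 44958/255 ≈ 255 - 176.306 = 78.694 → 79
G: 255 - (255-31)×(255-145)/255 = 255 - 24640/255 ≈ 255 - 96.627 = 158.373 → 158
B: 255 - (255-192)×(255-226)/255 = 255 - 1827/255 ≈ 255 - 7.165 = 247.835 → 248
= RGB(79, 158, 248)


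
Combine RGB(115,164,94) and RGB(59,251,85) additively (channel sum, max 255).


Additive: each channel = min(255, C₁+C₂)
R: 115+59 = 174 → 174
G: 164+251 = 415 → 255
B: 94+85 = 179 → 179
= RGB(174, 255, 179)


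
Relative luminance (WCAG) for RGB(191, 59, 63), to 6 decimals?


Linearize each channel (sRGB transfer function): c = v/255; c_lin = c/12.92 if c ≤ 0.04045, else ((c+0.055)/1.055)^2.4
  R: 191/255 ≈ 0.749020 > 0.04045 → ((0.749020+0.055)/1.055)^2.4 ≈ 0.520996
  G: 59/255 ≈ 0.231373 > 0.04045 → ((0.231373+0.055)/1.055)^2.4 ≈ 0.043735
  B: 63/255 ≈ 0.247059 > 0.04045 → ((0.247059+0.055)/1.055)^2.4 ≈ 0.049707
R_lin = 0.520996, G_lin = 0.043735, B_lin = 0.049707
L = 0.2126×R + 0.7152×G + 0.0722×B
L = 0.2126×0.520996 + 0.7152×0.043735 + 0.0722×0.049707
L ≈ 0.145632


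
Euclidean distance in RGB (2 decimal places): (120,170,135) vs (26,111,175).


d = √[(R₁-R₂)² + (G₁-G₂)² + (B₁-B₂)²]
d = √[(120-26)² + (170-111)² + (135-175)²]
d = √[8836 + 3481 + 1600]
d = √13917
d ≈ 117.97


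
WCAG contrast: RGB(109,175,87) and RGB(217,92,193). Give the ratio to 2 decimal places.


Linearize each sRGB channel c=v/255: c/12.92 if c ≤ 0.04045 else ((c+0.055)/1.055)^2.4
L = 0.2126×R_lin + 0.7152×G_lin + 0.0722×B_lin
Color 1 (109,175,87):
  R=109: 109/255≈0.4275 > 0.04045 → ((0.4275+0.055)/1.055)^2.4 ≈ 0.15293
  G=175: 175/255≈0.6863 > 0.04045 → ((0.6863+0.055)/1.055)^2.4 ≈ 0.42869
  B=87: 87/255≈0.3412 > 0.04045 → ((0.3412+0.055)/1.055)^2.4 ≈ 0.09531
  L1 = 0.2126×0.15293 + 0.7152×0.42869 + 0.0722×0.09531 ≈ 0.34599
Color 2 (217,92,193):
  R=217: 217/255≈0.8510 > 0.04045 → ((0.8510+0.055)/1.055)^2.4 ≈ 0.69387
  G=92: 92/255≈0.3608 > 0.04045 → ((0.3608+0.055)/1.055)^2.4 ≈ 0.10702
  B=193: 193/255≈0.7569 > 0.04045 → ((0.7569+0.055)/1.055)^2.4 ≈ 0.53328
  L2 = 0.2126×0.69387 + 0.7152×0.10702 + 0.0722×0.53328 ≈ 0.26256
Lighter = 0.34599, Darker = 0.26256
Ratio = (L_lighter + 0.05) / (L_darker + 0.05)
Ratio = (0.34599 + 0.05) / (0.26256 + 0.05) = 0.39599 / 0.31256 ≈ 1.2669
Ratio ≈ 1.27:1


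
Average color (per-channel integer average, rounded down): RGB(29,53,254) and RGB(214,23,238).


Midpoint: each channel = ⌊(C₁+C₂)/2⌋
R: ⌊(29+214)/2⌋ = 121
G: ⌊(53+23)/2⌋ = 38
B: ⌊(254+238)/2⌋ = 246
= RGB(121, 38, 246)


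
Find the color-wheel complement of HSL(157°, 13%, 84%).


Complement = opposite side of color wheel = hue + 180°
H' = (157 + 180) mod 360 = 337°
S and L unchanged.
= HSL(337°, 13%, 84%)


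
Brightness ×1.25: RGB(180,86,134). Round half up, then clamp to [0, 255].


Multiply each channel by 1.25, round half up, clamp to [0, 255]
R: 180×1.25 = 225
G: 86×1.25 = 107.5 → round → 108
B: 134×1.25 = 167.5 → round → 168
= RGB(225, 108, 168)


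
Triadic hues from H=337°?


Triadic: equally spaced at 120° intervals
H1 = 337°
H2 = (337 + 120) mod 360 = 97°
H3 = (337 + 240) mod 360 = 217°
Triadic = 337°, 97°, 217°


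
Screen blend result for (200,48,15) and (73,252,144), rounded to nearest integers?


Screen: C = 255 - (255-A)×(255-B)/255, rounded to nearest integer
R: 255 - (255-200)×(255-73)/255 = 255 - 10010/255 ≈ 255 - 39.255 = 215.745 → 216
G: 255 - (255-48)×(255-252)/255 = 255 - 621/255 ≈ 255 - 2.435 = 252.565 → 253
B: 255 - (255-15)×(255-144)/255 = 255 - 26640/255 ≈ 255 - 104.471 = 150.529 → 151
= RGB(216, 253, 151)


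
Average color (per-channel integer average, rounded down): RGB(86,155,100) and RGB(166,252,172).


Midpoint: each channel = ⌊(C₁+C₂)/2⌋
R: ⌊(86+166)/2⌋ = 126
G: ⌊(155+252)/2⌋ = 203
B: ⌊(100+172)/2⌋ = 136
= RGB(126, 203, 136)


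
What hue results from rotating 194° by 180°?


New hue = (H + rotation) mod 360
New hue = (194 + 180) mod 360
= 374 mod 360
= 14°


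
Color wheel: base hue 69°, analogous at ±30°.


Base hue: 69°
Left analog: (69 - 30) mod 360 = 39°
Right analog: (69 + 30) mod 360 = 99°
Analogous hues = 39° and 99°


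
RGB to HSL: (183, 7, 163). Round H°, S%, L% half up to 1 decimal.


Normalize: R'=183/255≈0.7176, G'=7/255≈0.0275, B'=163/255≈0.6392
Max=183/255, Min=7/255, Δ=Max-Min=176/255
L = (Max+Min)/2 = (183+7)/510 = 190/510 = 0.37254… → L = 37.3%
L ≤ 0.5 → S = Δ/(Max+Min) = 176/(183+7) = 176/190 = 0.92631… → S = 92.6%
(the 1/255 factors cancel in S and H, so raw channel differences can be used)
Max is R' → H = 60 × (((G-B)/Δ) mod 6) = 60 × (((7-163)/176) mod 6)
  (-156)/176 = -0.8863…; negative, so add 6 → 5.1136…
  H = 60 × 5.1136… = 306.818…° → H = 306.8°
= HSL(306.8°, 92.6%, 37.3%)


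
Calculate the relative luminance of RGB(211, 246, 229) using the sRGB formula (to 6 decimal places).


Linearize each channel (sRGB transfer function): c = v/255; c_lin = c/12.92 if c ≤ 0.04045, else ((c+0.055)/1.055)^2.4
  R: 211/255 ≈ 0.827451 > 0.04045 → ((0.827451+0.055)/1.055)^2.4 ≈ 0.651406
  G: 246/255 ≈ 0.964706 > 0.04045 → ((0.964706+0.055)/1.055)^2.4 ≈ 0.921582
  B: 229/255 ≈ 0.898039 > 0.04045 → ((0.898039+0.055)/1.055)^2.4 ≈ 0.783538
R_lin = 0.651406, G_lin = 0.921582, B_lin = 0.783538
L = 0.2126×R + 0.7152×G + 0.0722×B
L = 0.2126×0.651406 + 0.7152×0.921582 + 0.0722×0.783538
L ≈ 0.854176


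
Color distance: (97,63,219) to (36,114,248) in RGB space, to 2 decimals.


d = √[(R₁-R₂)² + (G₁-G₂)² + (B₁-B₂)²]
d = √[(97-36)² + (63-114)² + (219-248)²]
d = √[3721 + 2601 + 841]
d = √7163
d ≈ 84.63


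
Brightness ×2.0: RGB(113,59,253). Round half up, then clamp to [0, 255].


Multiply each channel by 2.0, round half up, clamp to [0, 255]
R: 113×2.0 = 226
G: 59×2.0 = 118
B: 253×2.0 = 506 → clamp → 255
= RGB(226, 118, 255)


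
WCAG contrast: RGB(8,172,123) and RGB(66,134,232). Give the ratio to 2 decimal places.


Linearize each sRGB channel c=v/255: c/12.92 if c ≤ 0.04045 else ((c+0.055)/1.055)^2.4
L = 0.2126×R_lin + 0.7152×G_lin + 0.0722×B_lin
Color 1 (8,172,123):
  R=8: 8/255≈0.0314 ≤ 0.04045 → 0.0314/12.92 ≈ 0.00243
  G=172: 172/255≈0.6745 > 0.04045 → ((0.6745+0.055)/1.055)^2.4 ≈ 0.41254
  B=123: 123/255≈0.4824 > 0.04045 → ((0.4824+0.055)/1.055)^2.4 ≈ 0.19807
  L1 = 0.2126×0.00243 + 0.7152×0.41254 + 0.0722×0.19807 ≈ 0.30987
Color 2 (66,134,232):
  R=66: 66/255≈0.2588 > 0.04045 → ((0.2588+0.055)/1.055)^2.4 ≈ 0.05448
  G=134: 134/255≈0.5255 > 0.04045 → ((0.5255+0.055)/1.055)^2.4 ≈ 0.23840
  B=232: 232/255≈0.9098 > 0.04045 → ((0.9098+0.055)/1.055)^2.4 ≈ 0.80695
  L2 = 0.2126×0.05448 + 0.7152×0.23840 + 0.0722×0.80695 ≈ 0.24035
Lighter = 0.30987, Darker = 0.24035
Ratio = (L_lighter + 0.05) / (L_darker + 0.05)
Ratio = (0.30987 + 0.05) / (0.24035 + 0.05) = 0.35987 / 0.29035 ≈ 1.2394
Ratio ≈ 1.24:1


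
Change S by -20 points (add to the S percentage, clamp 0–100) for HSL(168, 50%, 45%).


Original S = 50%
Adjustment = -20 percentage points
New S = 50 + (-20) = 30
Clamp to [0, 100] → 30
= HSL(168°, 30%, 45%)


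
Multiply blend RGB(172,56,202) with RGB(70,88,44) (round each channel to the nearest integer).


Multiply: C = A×B/255, rounded to nearest integer
R: 172×70/255 = 12040/255 ≈ 47.216 → 47
G: 56×88/255 = 4928/255 ≈ 19.325 → 19
B: 202×44/255 = 8888/255 ≈ 34.855 → 35
= RGB(47, 19, 35)


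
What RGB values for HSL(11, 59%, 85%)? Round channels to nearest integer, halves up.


H=11°, S=0.59, L=0.85
C = (1-|2L-1|)×S = (1-|0.70|)×0.59 = 0.177
H' = H/60 = 11/60 ≈ 0.1833; X = C×(1-|H' mod 2 - 1|) = 0.03245
m = L - C/2 = 0.85 - 0.0885 = 0.7615
Sector ⌊H'⌋ = 0 → (R',G',B') = (0.177, 0.03245, 0.0)
RGB = ((R'+m)×255, (G'+m)×255, (B'+m)×255) = (239.3175, 202.45725, 194.1825)
Round half up → RGB(239, 202, 194)


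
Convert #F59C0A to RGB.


F5 → 245 (R)
9C → 156 (G)
0A → 10 (B)
= RGB(245, 156, 10)


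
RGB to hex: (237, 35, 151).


R = 237 → ED (hex)
G = 35 → 23 (hex)
B = 151 → 97 (hex)
Hex = #ED2397


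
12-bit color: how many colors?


Colors = 2^bits = 2^12
= 4,096 colors


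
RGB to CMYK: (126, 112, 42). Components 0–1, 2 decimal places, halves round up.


R'=126/255≈0.4941, G'=112/255≈0.4392, B'=42/255≈0.1647
K = 1 - max(R',G',B') = 1 - 126/255 = 129/255 = 0.50588… → 0.51
(1-R'-K)/(1-K) simplifies to (max-R)/max with max = 126:
C = (126-126)/126 = 0/126 = 0 → 0.00
M = (126-112)/126 = 14/126 = 0.11111… → 0.11
Y = (126-42)/126 = 84/126 = 0.66666… → 0.67
= CMYK(0.00, 0.11, 0.67, 0.51)


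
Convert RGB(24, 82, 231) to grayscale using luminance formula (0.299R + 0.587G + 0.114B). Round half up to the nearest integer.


Gray = 0.299×R + 0.587×G + 0.114×B
Gray = 0.299×24 + 0.587×82 + 0.114×231
Gray = 7.176 + 48.134 + 26.334
Gray = 81.644 → round half up → 82
Gray = 82


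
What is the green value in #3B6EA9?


Color: #3B6EA9
R = 3B = 59
G = 6E = 110
B = A9 = 169
Green = 110


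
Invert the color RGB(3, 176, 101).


Invert: (255-R, 255-G, 255-B)
R: 255-3 = 252
G: 255-176 = 79
B: 255-101 = 154
= RGB(252, 79, 154)


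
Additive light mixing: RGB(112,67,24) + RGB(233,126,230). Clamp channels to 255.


Additive: each channel = min(255, C₁+C₂)
R: 112+233 = 345 → 255
G: 67+126 = 193 → 193
B: 24+230 = 254 → 254
= RGB(255, 193, 254)


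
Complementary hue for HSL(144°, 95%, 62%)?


Complement = opposite side of color wheel = hue + 180°
H' = (144 + 180) mod 360 = 324°
S and L unchanged.
= HSL(324°, 95%, 62%)


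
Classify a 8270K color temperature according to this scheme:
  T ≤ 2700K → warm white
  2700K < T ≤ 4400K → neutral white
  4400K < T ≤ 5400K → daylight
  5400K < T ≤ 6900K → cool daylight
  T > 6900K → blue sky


Temperature: 8270K
8270K > 6900K → blue sky
Classification: blue sky


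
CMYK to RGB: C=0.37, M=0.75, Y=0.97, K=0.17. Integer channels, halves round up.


R = 255 × (1-C) × (1-K) = 255 × 0.63 × 0.83 = 133.3395 → 133
G = 255 × (1-M) × (1-K) = 255 × 0.25 × 0.83 = 52.9125 → 53
B = 255 × (1-Y) × (1-K) = 255 × 0.03 × 0.83 = 6.3495 → 6
= RGB(133, 53, 6)


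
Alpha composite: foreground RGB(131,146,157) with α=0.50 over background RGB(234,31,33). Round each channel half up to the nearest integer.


C = α×F + (1-α)×B, with 1-α = 0.50
R: 0.50×131 + 0.50×234 = 65.50 + 117.00 = 182.50 → 183
G: 0.50×146 + 0.50×31 = 73.00 + 15.50 = 88.50 → 89
B: 0.50×157 + 0.50×33 = 78.50 + 16.50 = 95.00 → 95
= RGB(183, 89, 95)


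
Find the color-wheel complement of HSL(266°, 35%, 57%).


Complement = opposite side of color wheel = hue + 180°
H' = (266 + 180) mod 360 = 86°
S and L unchanged.
= HSL(86°, 35%, 57%)


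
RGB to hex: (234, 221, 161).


R = 234 → EA (hex)
G = 221 → DD (hex)
B = 161 → A1 (hex)
Hex = #EADDA1


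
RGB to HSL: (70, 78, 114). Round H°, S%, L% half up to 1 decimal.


Normalize: R'=70/255≈0.2745, G'=78/255≈0.3059, B'=114/255≈0.4471
Max=114/255, Min=70/255, Δ=Max-Min=44/255
L = (Max+Min)/2 = (114+70)/510 = 184/510 = 0.36078… → L = 36.1%
L ≤ 0.5 → S = Δ/(Max+Min) = 44/(114+70) = 44/184 = 0.23913… → S = 23.9%
(the 1/255 factors cancel in S and H, so raw channel differences can be used)
Max is B' → H = 60 × ((R-G)/Δ + 4) = 60 × ((70-78)/44 + 4)
  -8/44 + 4 = -0.1818… + 4 = 3.8181…
  H = 60 × 3.8181… = 229.090…° → H = 229.1°
= HSL(229.1°, 23.9%, 36.1%)


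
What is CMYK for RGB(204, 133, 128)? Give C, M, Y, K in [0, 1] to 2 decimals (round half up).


R'=204/255≈0.8000, G'=133/255≈0.5216, B'=128/255≈0.5020
K = 1 - max(R',G',B') = 1 - 204/255 = 51/255 = 0.2 → 0.20
(1-R'-K)/(1-K) simplifies to (max-R)/max with max = 204:
C = (204-204)/204 = 0/204 = 0 → 0.00
M = (204-133)/204 = 71/204 = 0.34803… → 0.35
Y = (204-128)/204 = 76/204 = 0.37254… → 0.37
= CMYK(0.00, 0.35, 0.37, 0.20)


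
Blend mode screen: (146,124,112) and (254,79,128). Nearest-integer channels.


Screen: C = 255 - (255-A)×(255-B)/255, rounded to nearest integer
R: 255 - (255-146)×(255-254)/255 = 255 - 109/255 ≈ 255 - 0.427 = 254.573 → 255
G: 255 - (255-124)×(255-79)/255 = 255 - 23056/255 ≈ 255 - 90.416 = 164.584 → 165
B: 255 - (255-112)×(255-128)/255 = 255 - 18161/255 ≈ 255 - 71.220 = 183.780 → 184
= RGB(255, 165, 184)


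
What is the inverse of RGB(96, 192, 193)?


Invert: (255-R, 255-G, 255-B)
R: 255-96 = 159
G: 255-192 = 63
B: 255-193 = 62
= RGB(159, 63, 62)


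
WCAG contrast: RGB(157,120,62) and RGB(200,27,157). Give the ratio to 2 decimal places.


Linearize each sRGB channel c=v/255: c/12.92 if c ≤ 0.04045 else ((c+0.055)/1.055)^2.4
L = 0.2126×R_lin + 0.7152×G_lin + 0.0722×B_lin
Color 1 (157,120,62):
  R=157: 157/255≈0.6157 > 0.04045 → ((0.6157+0.055)/1.055)^2.4 ≈ 0.33716
  G=120: 120/255≈0.4706 > 0.04045 → ((0.4706+0.055)/1.055)^2.4 ≈ 0.18782
  B=62: 62/255≈0.2431 > 0.04045 → ((0.2431+0.055)/1.055)^2.4 ≈ 0.04817
  L1 = 0.2126×0.33716 + 0.7152×0.18782 + 0.0722×0.04817 ≈ 0.20949
Color 2 (200,27,157):
  R=200: 200/255≈0.7843 > 0.04045 → ((0.7843+0.055)/1.055)^2.4 ≈ 0.57758
  G=27: 27/255≈0.1059 > 0.04045 → ((0.1059+0.055)/1.055)^2.4 ≈ 0.01096
  B=157: 157/255≈0.6157 > 0.04045 → ((0.6157+0.055)/1.055)^2.4 ≈ 0.33716
  L2 = 0.2126×0.57758 + 0.7152×0.01096 + 0.0722×0.33716 ≈ 0.15498
Lighter = 0.20949, Darker = 0.15498
Ratio = (L_lighter + 0.05) / (L_darker + 0.05)
Ratio = (0.20949 + 0.05) / (0.15498 + 0.05) = 0.25949 / 0.20498 ≈ 1.2659
Ratio ≈ 1.27:1


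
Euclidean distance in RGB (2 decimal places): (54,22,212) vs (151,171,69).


d = √[(R₁-R₂)² + (G₁-G₂)² + (B₁-B₂)²]
d = √[(54-151)² + (22-171)² + (212-69)²]
d = √[9409 + 22201 + 20449]
d = √52059
d ≈ 228.16


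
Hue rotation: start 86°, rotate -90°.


New hue = (H + rotation) mod 360
New hue = (86 -90) mod 360
= -4 mod 360
= 356°


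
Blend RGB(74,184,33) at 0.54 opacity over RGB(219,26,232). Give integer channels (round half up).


C = α×F + (1-α)×B, with 1-α = 0.46
R: 0.54×74 + 0.46×219 = 39.96 + 100.74 = 140.70 → 141
G: 0.54×184 + 0.46×26 = 99.36 + 11.96 = 111.32 → 111
B: 0.54×33 + 0.46×232 = 17.82 + 106.72 = 124.54 → 125
= RGB(141, 111, 125)


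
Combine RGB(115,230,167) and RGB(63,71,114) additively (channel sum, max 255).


Additive: each channel = min(255, C₁+C₂)
R: 115+63 = 178 → 178
G: 230+71 = 301 → 255
B: 167+114 = 281 → 255
= RGB(178, 255, 255)


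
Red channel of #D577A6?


Color: #D577A6
R = D5 = 213
G = 77 = 119
B = A6 = 166
Red = 213


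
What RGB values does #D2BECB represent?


D2 → 210 (R)
BE → 190 (G)
CB → 203 (B)
= RGB(210, 190, 203)


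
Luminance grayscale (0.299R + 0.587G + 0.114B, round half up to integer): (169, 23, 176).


Gray = 0.299×R + 0.587×G + 0.114×B
Gray = 0.299×169 + 0.587×23 + 0.114×176
Gray = 50.531 + 13.501 + 20.064
Gray = 84.096 → round half up → 84
Gray = 84


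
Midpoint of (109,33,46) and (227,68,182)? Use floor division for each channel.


Midpoint: each channel = ⌊(C₁+C₂)/2⌋
R: ⌊(109+227)/2⌋ = 168
G: ⌊(33+68)/2⌋ = 50
B: ⌊(46+182)/2⌋ = 114
= RGB(168, 50, 114)


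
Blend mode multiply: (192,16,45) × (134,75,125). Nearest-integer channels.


Multiply: C = A×B/255, rounded to nearest integer
R: 192×134/255 = 25728/255 ≈ 100.894 → 101
G: 16×75/255 = 1200/255 ≈ 4.706 → 5
B: 45×125/255 = 5625/255 ≈ 22.059 → 22
= RGB(101, 5, 22)


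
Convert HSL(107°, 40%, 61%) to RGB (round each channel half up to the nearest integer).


H=107°, S=0.40, L=0.61
C = (1-|2L-1|)×S = (1-|0.22|)×0.40 = 0.312
H' = H/60 = 107/60 ≈ 1.7833; X = C×(1-|H' mod 2 - 1|) = 0.0676
m = L - C/2 = 0.61 - 0.156 = 0.454
Sector ⌊H'⌋ = 1 → (R',G',B') = (0.0676, 0.312, 0.0)
RGB = ((R'+m)×255, (G'+m)×255, (B'+m)×255) = (133.008, 195.33, 115.77)
Round half up → RGB(133, 195, 116)


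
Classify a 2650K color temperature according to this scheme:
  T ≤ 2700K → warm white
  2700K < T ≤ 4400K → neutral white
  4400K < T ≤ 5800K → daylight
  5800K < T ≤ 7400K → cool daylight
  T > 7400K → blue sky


Temperature: 2650K
2650K ≤ 2700K → warm white
Classification: warm white


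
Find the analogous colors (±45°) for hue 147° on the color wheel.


Base hue: 147°
Left analog: (147 - 45) mod 360 = 102°
Right analog: (147 + 45) mod 360 = 192°
Analogous hues = 102° and 192°


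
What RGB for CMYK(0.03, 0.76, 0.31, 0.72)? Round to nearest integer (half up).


R = 255 × (1-C) × (1-K) = 255 × 0.97 × 0.28 = 69.258 → 69
G = 255 × (1-M) × (1-K) = 255 × 0.24 × 0.28 = 17.136 → 17
B = 255 × (1-Y) × (1-K) = 255 × 0.69 × 0.28 = 49.266 → 49
= RGB(69, 17, 49)


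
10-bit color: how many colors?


Colors = 2^bits = 2^10
= 1,024 colors


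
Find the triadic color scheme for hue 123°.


Triadic: equally spaced at 120° intervals
H1 = 123°
H2 = (123 + 120) mod 360 = 243°
H3 = (123 + 240) mod 360 = 3°
Triadic = 123°, 243°, 3°


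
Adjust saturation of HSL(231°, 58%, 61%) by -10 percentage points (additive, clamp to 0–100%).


Original S = 58%
Adjustment = -10 percentage points
New S = 58 + (-10) = 48
Clamp to [0, 100] → 48
= HSL(231°, 48%, 61%)


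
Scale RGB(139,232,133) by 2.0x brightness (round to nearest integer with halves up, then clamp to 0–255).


Multiply each channel by 2.0, round half up, clamp to [0, 255]
R: 139×2.0 = 278 → clamp → 255
G: 232×2.0 = 464 → clamp → 255
B: 133×2.0 = 266 → clamp → 255
= RGB(255, 255, 255)


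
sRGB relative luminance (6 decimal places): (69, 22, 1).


Linearize each channel (sRGB transfer function): c = v/255; c_lin = c/12.92 if c ≤ 0.04045, else ((c+0.055)/1.055)^2.4
  R: 69/255 ≈ 0.270588 > 0.04045 → ((0.270588+0.055)/1.055)^2.4 ≈ 0.059511
  G: 22/255 ≈ 0.086275 > 0.04045 → ((0.086275+0.055)/1.055)^2.4 ≈ 0.008023
  B: 1/255 ≈ 0.003922 ≤ 0.04045 → 0.003922/12.92 ≈ 0.000304
R_lin = 0.059511, G_lin = 0.008023, B_lin = 0.000304
L = 0.2126×R + 0.7152×G + 0.0722×B
L = 0.2126×0.059511 + 0.7152×0.008023 + 0.0722×0.000304
L ≈ 0.018412


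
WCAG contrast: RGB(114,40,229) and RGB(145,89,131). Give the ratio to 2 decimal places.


Linearize each sRGB channel c=v/255: c/12.92 if c ≤ 0.04045 else ((c+0.055)/1.055)^2.4
L = 0.2126×R_lin + 0.7152×G_lin + 0.0722×B_lin
Color 1 (114,40,229):
  R=114: 114/255≈0.4471 > 0.04045 → ((0.4471+0.055)/1.055)^2.4 ≈ 0.16827
  G=40: 40/255≈0.1569 > 0.04045 → ((0.1569+0.055)/1.055)^2.4 ≈ 0.02122
  B=229: 229/255≈0.8980 > 0.04045 → ((0.8980+0.055)/1.055)^2.4 ≈ 0.78354
  L1 = 0.2126×0.16827 + 0.7152×0.02122 + 0.0722×0.78354 ≈ 0.10752
Color 2 (145,89,131):
  R=145: 145/255≈0.5686 > 0.04045 → ((0.5686+0.055)/1.055)^2.4 ≈ 0.28315
  G=89: 89/255≈0.3490 > 0.04045 → ((0.3490+0.055)/1.055)^2.4 ≈ 0.09990
  B=131: 131/255≈0.5137 > 0.04045 → ((0.5137+0.055)/1.055)^2.4 ≈ 0.22697
  L2 = 0.2126×0.28315 + 0.7152×0.09990 + 0.0722×0.22697 ≈ 0.14803
Lighter = 0.14803, Darker = 0.10752
Ratio = (L_lighter + 0.05) / (L_darker + 0.05)
Ratio = (0.14803 + 0.05) / (0.10752 + 0.05) = 0.19803 / 0.15752 ≈ 1.2572
Ratio ≈ 1.26:1


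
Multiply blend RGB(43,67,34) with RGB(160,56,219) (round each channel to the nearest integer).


Multiply: C = A×B/255, rounded to nearest integer
R: 43×160/255 = 6880/255 ≈ 26.980 → 27
G: 67×56/255 = 3752/255 ≈ 14.714 → 15
B: 34×219/255 = 7446/255 ≈ 29.200 → 29
= RGB(27, 15, 29)


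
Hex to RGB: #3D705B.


3D → 61 (R)
70 → 112 (G)
5B → 91 (B)
= RGB(61, 112, 91)


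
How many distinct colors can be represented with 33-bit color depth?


Colors = 2^bits = 2^33
= 8,589,934,592 colors


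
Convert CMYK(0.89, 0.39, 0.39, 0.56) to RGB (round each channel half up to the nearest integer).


R = 255 × (1-C) × (1-K) = 255 × 0.11 × 0.44 = 12.342 → 12
G = 255 × (1-M) × (1-K) = 255 × 0.61 × 0.44 = 68.442 → 68
B = 255 × (1-Y) × (1-K) = 255 × 0.61 × 0.44 = 68.442 → 68
= RGB(12, 68, 68)


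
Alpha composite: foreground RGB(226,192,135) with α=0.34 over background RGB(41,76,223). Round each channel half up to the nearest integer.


C = α×F + (1-α)×B, with 1-α = 0.66
R: 0.34×226 + 0.66×41 = 76.84 + 27.06 = 103.90 → 104
G: 0.34×192 + 0.66×76 = 65.28 + 50.16 = 115.44 → 115
B: 0.34×135 + 0.66×223 = 45.90 + 147.18 = 193.08 → 193
= RGB(104, 115, 193)


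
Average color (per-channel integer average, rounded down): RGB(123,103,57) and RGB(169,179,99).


Midpoint: each channel = ⌊(C₁+C₂)/2⌋
R: ⌊(123+169)/2⌋ = 146
G: ⌊(103+179)/2⌋ = 141
B: ⌊(57+99)/2⌋ = 78
= RGB(146, 141, 78)


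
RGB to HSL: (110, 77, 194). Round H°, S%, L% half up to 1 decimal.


Normalize: R'=110/255≈0.4314, G'=77/255≈0.3020, B'=194/255≈0.7608
Max=194/255, Min=77/255, Δ=Max-Min=117/255
L = (Max+Min)/2 = (194+77)/510 = 271/510 = 0.53137… → L = 53.1%
L > 0.5 → S = Δ/(2-Max-Min) = 117/(510-194-77) = 117/239 = 0.48953… → S = 49.0%
(the 1/255 factors cancel in S and H, so raw channel differences can be used)
Max is B' → H = 60 × ((R-G)/Δ + 4) = 60 × ((110-77)/117 + 4)
  33/117 + 4 = 0.2820… + 4 = 4.2820…
  H = 60 × 4.2820… = 256.923…° → H = 256.9°
= HSL(256.9°, 49.0%, 53.1%)


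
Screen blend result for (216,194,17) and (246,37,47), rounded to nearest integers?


Screen: C = 255 - (255-A)×(255-B)/255, rounded to nearest integer
R: 255 - (255-216)×(255-246)/255 = 255 - 351/255 ≈ 255 - 1.376 = 253.624 → 254
G: 255 - (255-194)×(255-37)/255 = 255 - 13298/255 ≈ 255 - 52.149 = 202.851 → 203
B: 255 - (255-17)×(255-47)/255 = 255 - 49504/255 ≈ 255 - 194.133 = 60.867 → 61
= RGB(254, 203, 61)


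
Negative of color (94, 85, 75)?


Invert: (255-R, 255-G, 255-B)
R: 255-94 = 161
G: 255-85 = 170
B: 255-75 = 180
= RGB(161, 170, 180)


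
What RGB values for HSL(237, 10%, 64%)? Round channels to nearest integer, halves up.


H=237°, S=0.10, L=0.64
C = (1-|2L-1|)×S = (1-|0.28|)×0.10 = 0.072
H' = H/60 = 237/60 ≈ 3.9500; X = C×(1-|H' mod 2 - 1|) = 0.0036
m = L - C/2 = 0.64 - 0.036 = 0.604
Sector ⌊H'⌋ = 3 → (R',G',B') = (0.0, 0.0036, 0.072)
RGB = ((R'+m)×255, (G'+m)×255, (B'+m)×255) = (154.02, 154.938, 172.38)
Round half up → RGB(154, 155, 172)


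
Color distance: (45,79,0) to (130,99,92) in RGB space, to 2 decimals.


d = √[(R₁-R₂)² + (G₁-G₂)² + (B₁-B₂)²]
d = √[(45-130)² + (79-99)² + (0-92)²]
d = √[7225 + 400 + 8464]
d = √16089
d ≈ 126.84


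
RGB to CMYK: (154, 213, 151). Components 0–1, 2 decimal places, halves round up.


R'=154/255≈0.6039, G'=213/255≈0.8353, B'=151/255≈0.5922
K = 1 - max(R',G',B') = 1 - 213/255 = 42/255 = 0.16470… → 0.16
(1-R'-K)/(1-K) simplifies to (max-R)/max with max = 213:
C = (213-154)/213 = 59/213 = 0.27699… → 0.28
M = (213-213)/213 = 0/213 = 0 → 0.00
Y = (213-151)/213 = 62/213 = 0.29107… → 0.29
= CMYK(0.28, 0.00, 0.29, 0.16)


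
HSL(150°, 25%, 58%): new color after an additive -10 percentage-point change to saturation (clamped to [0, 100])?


Original S = 25%
Adjustment = -10 percentage points
New S = 25 + (-10) = 15
Clamp to [0, 100] → 15
= HSL(150°, 15%, 58%)


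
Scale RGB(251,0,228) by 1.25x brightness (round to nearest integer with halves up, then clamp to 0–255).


Multiply each channel by 1.25, round half up, clamp to [0, 255]
R: 251×1.25 = 313.75 → round → 314 → clamp → 255
G: 0×1.25 = 0
B: 228×1.25 = 285 → clamp → 255
= RGB(255, 0, 255)


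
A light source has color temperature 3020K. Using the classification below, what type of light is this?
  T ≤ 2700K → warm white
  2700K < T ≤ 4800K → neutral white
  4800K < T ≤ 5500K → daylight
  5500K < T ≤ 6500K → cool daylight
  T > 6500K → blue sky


Temperature: 3020K
2700K < 3020K ≤ 4800K → neutral white
Classification: neutral white


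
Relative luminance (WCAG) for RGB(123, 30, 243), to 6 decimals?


Linearize each channel (sRGB transfer function): c = v/255; c_lin = c/12.92 if c ≤ 0.04045, else ((c+0.055)/1.055)^2.4
  R: 123/255 ≈ 0.482353 > 0.04045 → ((0.482353+0.055)/1.055)^2.4 ≈ 0.198069
  G: 30/255 ≈ 0.117647 > 0.04045 → ((0.117647+0.055)/1.055)^2.4 ≈ 0.012983
  B: 243/255 ≈ 0.952941 > 0.04045 → ((0.952941+0.055)/1.055)^2.4 ≈ 0.896269
R_lin = 0.198069, G_lin = 0.012983, B_lin = 0.896269
L = 0.2126×R + 0.7152×G + 0.0722×B
L = 0.2126×0.198069 + 0.7152×0.012983 + 0.0722×0.896269
L ≈ 0.116106


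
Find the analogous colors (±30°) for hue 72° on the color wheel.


Base hue: 72°
Left analog: (72 - 30) mod 360 = 42°
Right analog: (72 + 30) mod 360 = 102°
Analogous hues = 42° and 102°


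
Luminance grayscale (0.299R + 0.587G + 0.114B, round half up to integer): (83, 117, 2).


Gray = 0.299×R + 0.587×G + 0.114×B
Gray = 0.299×83 + 0.587×117 + 0.114×2
Gray = 24.817 + 68.679 + 0.228
Gray = 93.724 → round half up → 94
Gray = 94


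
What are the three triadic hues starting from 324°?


Triadic: equally spaced at 120° intervals
H1 = 324°
H2 = (324 + 120) mod 360 = 84°
H3 = (324 + 240) mod 360 = 204°
Triadic = 324°, 84°, 204°


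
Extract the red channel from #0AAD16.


Color: #0AAD16
R = 0A = 10
G = AD = 173
B = 16 = 22
Red = 10


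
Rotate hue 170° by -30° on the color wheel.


New hue = (H + rotation) mod 360
New hue = (170 -30) mod 360
= 140 mod 360
= 140°


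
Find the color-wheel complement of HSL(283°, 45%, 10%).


Complement = opposite side of color wheel = hue + 180°
H' = (283 + 180) mod 360 = 103°
S and L unchanged.
= HSL(103°, 45%, 10%)


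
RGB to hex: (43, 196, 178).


R = 43 → 2B (hex)
G = 196 → C4 (hex)
B = 178 → B2 (hex)
Hex = #2BC4B2


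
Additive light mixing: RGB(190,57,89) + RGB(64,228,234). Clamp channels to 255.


Additive: each channel = min(255, C₁+C₂)
R: 190+64 = 254 → 254
G: 57+228 = 285 → 255
B: 89+234 = 323 → 255
= RGB(254, 255, 255)


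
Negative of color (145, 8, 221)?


Invert: (255-R, 255-G, 255-B)
R: 255-145 = 110
G: 255-8 = 247
B: 255-221 = 34
= RGB(110, 247, 34)


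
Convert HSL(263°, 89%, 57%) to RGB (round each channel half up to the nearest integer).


H=263°, S=0.89, L=0.57
C = (1-|2L-1|)×S = (1-|0.14|)×0.89 = 0.7654
H' = H/60 = 263/60 ≈ 4.3833; X = C×(1-|H' mod 2 - 1|) ≈ 0.2934
m = L - C/2 = 0.57 - 0.3827 = 0.1873
Sector ⌊H'⌋ = 4 → (R',G',B') = (≈0.2934, 0.0, 0.7654)
RGB = ((R'+m)×255, (G'+m)×255, (B'+m)×255) = (122.57935, 47.7615, 242.9385)
Round half up → RGB(123, 48, 243)


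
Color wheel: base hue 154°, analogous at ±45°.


Base hue: 154°
Left analog: (154 - 45) mod 360 = 109°
Right analog: (154 + 45) mod 360 = 199°
Analogous hues = 109° and 199°


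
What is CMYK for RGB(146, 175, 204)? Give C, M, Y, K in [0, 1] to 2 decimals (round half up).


R'=146/255≈0.5725, G'=175/255≈0.6863, B'=204/255≈0.8000
K = 1 - max(R',G',B') = 1 - 204/255 = 51/255 = 0.2 → 0.20
(1-R'-K)/(1-K) simplifies to (max-R)/max with max = 204:
C = (204-146)/204 = 58/204 = 0.28431… → 0.28
M = (204-175)/204 = 29/204 = 0.14215… → 0.14
Y = (204-204)/204 = 0/204 = 0 → 0.00
= CMYK(0.28, 0.14, 0.00, 0.20)


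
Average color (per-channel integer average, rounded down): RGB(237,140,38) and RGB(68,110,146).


Midpoint: each channel = ⌊(C₁+C₂)/2⌋
R: ⌊(237+68)/2⌋ = 152
G: ⌊(140+110)/2⌋ = 125
B: ⌊(38+146)/2⌋ = 92
= RGB(152, 125, 92)


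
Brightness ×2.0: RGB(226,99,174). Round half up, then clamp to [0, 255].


Multiply each channel by 2.0, round half up, clamp to [0, 255]
R: 226×2.0 = 452 → clamp → 255
G: 99×2.0 = 198
B: 174×2.0 = 348 → clamp → 255
= RGB(255, 198, 255)


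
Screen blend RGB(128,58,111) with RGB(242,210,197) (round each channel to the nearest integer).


Screen: C = 255 - (255-A)×(255-B)/255, rounded to nearest integer
R: 255 - (255-128)×(255-242)/255 = 255 - 1651/255 ≈ 255 - 6.475 = 248.525 → 249
G: 255 - (255-58)×(255-210)/255 = 255 - 8865/255 ≈ 255 - 34.765 = 220.235 → 220
B: 255 - (255-111)×(255-197)/255 = 255 - 8352/255 ≈ 255 - 32.753 = 222.247 → 222
= RGB(249, 220, 222)


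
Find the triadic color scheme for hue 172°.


Triadic: equally spaced at 120° intervals
H1 = 172°
H2 = (172 + 120) mod 360 = 292°
H3 = (172 + 240) mod 360 = 52°
Triadic = 172°, 292°, 52°


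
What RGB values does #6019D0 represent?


60 → 96 (R)
19 → 25 (G)
D0 → 208 (B)
= RGB(96, 25, 208)


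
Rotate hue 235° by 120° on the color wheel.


New hue = (H + rotation) mod 360
New hue = (235 + 120) mod 360
= 355 mod 360
= 355°


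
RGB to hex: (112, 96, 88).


R = 112 → 70 (hex)
G = 96 → 60 (hex)
B = 88 → 58 (hex)
Hex = #706058


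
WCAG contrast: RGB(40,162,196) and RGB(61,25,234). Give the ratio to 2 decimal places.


Linearize each sRGB channel c=v/255: c/12.92 if c ≤ 0.04045 else ((c+0.055)/1.055)^2.4
L = 0.2126×R_lin + 0.7152×G_lin + 0.0722×B_lin
Color 1 (40,162,196):
  R=40: 40/255≈0.1569 > 0.04045 → ((0.1569+0.055)/1.055)^2.4 ≈ 0.02122
  G=162: 162/255≈0.6353 > 0.04045 → ((0.6353+0.055)/1.055)^2.4 ≈ 0.36131
  B=196: 196/255≈0.7686 > 0.04045 → ((0.7686+0.055)/1.055)^2.4 ≈ 0.55201
  L1 = 0.2126×0.02122 + 0.7152×0.36131 + 0.0722×0.55201 ≈ 0.30277
Color 2 (61,25,234):
  R=61: 61/255≈0.2392 > 0.04045 → ((0.2392+0.055)/1.055)^2.4 ≈ 0.04667
  G=25: 25/255≈0.0980 > 0.04045 → ((0.0980+0.055)/1.055)^2.4 ≈ 0.00972
  B=234: 234/255≈0.9176 > 0.04045 → ((0.9176+0.055)/1.055)^2.4 ≈ 0.82279
  L2 = 0.2126×0.04667 + 0.7152×0.00972 + 0.0722×0.82279 ≈ 0.07628
Lighter = 0.30277, Darker = 0.07628
Ratio = (L_lighter + 0.05) / (L_darker + 0.05)
Ratio = (0.30277 + 0.05) / (0.07628 + 0.05) = 0.35277 / 0.12628 ≈ 2.7936
Ratio ≈ 2.79:1
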